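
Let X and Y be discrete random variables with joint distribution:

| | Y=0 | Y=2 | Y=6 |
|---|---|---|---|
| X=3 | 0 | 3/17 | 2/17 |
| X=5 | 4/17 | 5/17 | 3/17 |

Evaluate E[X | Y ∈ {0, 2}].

P(Y ∈ {0, 2}) = 12/17.
Σ X·P over the event = 3·(3/17) + 5·(4/17) + 5·(5/17) = 54/17.
E[X | Y ∈ {0, 2}] = (54/17) / (12/17) = 9/2.

9/2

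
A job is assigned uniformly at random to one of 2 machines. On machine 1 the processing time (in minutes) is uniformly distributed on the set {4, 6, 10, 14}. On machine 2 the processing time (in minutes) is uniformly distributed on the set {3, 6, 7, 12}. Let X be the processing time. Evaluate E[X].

E[X | machine 1] = (4+6+10+14)/4 = 17/2.
E[X | machine 2] = (3+6+7+12)/4 = 7.
E[X] = (1/2)·(17/2) + (1/2)·(7) = 31/4.

31/4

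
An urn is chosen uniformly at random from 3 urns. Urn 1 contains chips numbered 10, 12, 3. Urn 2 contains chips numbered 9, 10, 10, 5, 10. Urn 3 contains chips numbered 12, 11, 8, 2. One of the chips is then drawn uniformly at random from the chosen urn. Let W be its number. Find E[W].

E[W | urn 1] = (10+12+3)/3 = 25/3.
E[W | urn 2] = (9+10+10+5+10)/5 = 44/5.
E[W | urn 3] = (12+11+8+2)/4 = 33/4.
E[W] = (1/3)·(25/3) + (1/3)·(44/5) + (1/3)·(33/4) = 1523/180.

1523/180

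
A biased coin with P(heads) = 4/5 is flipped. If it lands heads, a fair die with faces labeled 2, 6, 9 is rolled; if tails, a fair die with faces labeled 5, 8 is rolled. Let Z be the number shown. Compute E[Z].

35/6

E[Z | heads] = (2+6+9)/3 = 17/3.
E[Z | tails] = (5+8)/2 = 13/2.
By the law of total expectation,
E[Z] = (4/5)·(17/3) + (1/5)·(13/2) = 35/6.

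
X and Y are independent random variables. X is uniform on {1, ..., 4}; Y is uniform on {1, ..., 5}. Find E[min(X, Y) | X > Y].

5/3

Outcomes with X > Y: (2,1), (3,1), (3,2), (4,1), (4,2), (4,3), each with probability 1/20.
E[min(X, Y) | X > Y] = (1 + 1 + 2 + 1 + 2 + 3) / 6 = 5/3.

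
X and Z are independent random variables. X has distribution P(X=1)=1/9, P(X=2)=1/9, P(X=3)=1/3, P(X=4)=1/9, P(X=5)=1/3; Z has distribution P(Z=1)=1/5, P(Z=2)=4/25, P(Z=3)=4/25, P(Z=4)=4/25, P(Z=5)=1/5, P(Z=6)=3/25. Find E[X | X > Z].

P(X > Z) = 32/75.
Summing X·P(x,y) over outcomes with X > Z gives 398/225.
E[X | X > Z] = (398/225) / (32/75) = 199/48.

199/48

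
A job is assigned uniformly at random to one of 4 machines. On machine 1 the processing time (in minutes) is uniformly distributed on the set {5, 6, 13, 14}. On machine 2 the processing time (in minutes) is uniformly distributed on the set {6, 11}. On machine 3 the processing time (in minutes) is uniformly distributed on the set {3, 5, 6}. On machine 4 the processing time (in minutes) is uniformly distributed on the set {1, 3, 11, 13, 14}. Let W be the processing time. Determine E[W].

E[W | machine 1] = (5+6+13+14)/4 = 19/2.
E[W | machine 2] = (6+11)/2 = 17/2.
E[W | machine 3] = (3+5+6)/3 = 14/3.
E[W | machine 4] = (1+3+11+13+14)/5 = 42/5.
By the law of total expectation,
E[W] = (1/4)·(19/2) + (1/4)·(17/2) + (1/4)·(14/3) + (1/4)·(42/5) = 233/30.

233/30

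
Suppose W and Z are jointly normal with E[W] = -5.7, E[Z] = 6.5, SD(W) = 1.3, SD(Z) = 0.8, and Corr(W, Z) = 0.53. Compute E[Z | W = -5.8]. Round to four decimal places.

6.4674

For a bivariate normal, E[Z | W=x] = μ_Z + ρ·(σ_Z/σ_W)·(x − μ_W).
E[Z | W=-5.8] = 6.5 + (0.53)·(0.8/1.3)·(-5.8 − (-5.7)) = 6.5 + (0.32615)·(-0.1) = 6.4674.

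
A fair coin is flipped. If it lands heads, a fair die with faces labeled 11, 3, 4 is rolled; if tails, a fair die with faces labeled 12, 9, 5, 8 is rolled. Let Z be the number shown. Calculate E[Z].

E[Z | heads] = (11+3+4)/3 = 6.
E[Z | tails] = (12+9+5+8)/4 = 17/2.
E[Z] = (1/2)·(6) + (1/2)·(17/2) = 29/4.

29/4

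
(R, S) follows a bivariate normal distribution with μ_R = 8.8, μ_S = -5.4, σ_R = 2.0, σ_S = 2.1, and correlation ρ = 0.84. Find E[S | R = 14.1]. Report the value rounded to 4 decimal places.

-0.7254

The regression of S on R has slope ρ·σ_S/σ_R and passes through (μ_R, μ_S).
E[S | R=14.1] = -5.4 + (0.84)·(2.1/2.0)·(14.1 − (8.8)) = -5.4 + (0.882)·(5.3) = -0.7254.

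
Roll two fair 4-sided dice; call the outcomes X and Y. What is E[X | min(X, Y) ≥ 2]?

P(min(X, Y) ≥ 2) = 9/16.
Summing X·P(x,y) over outcomes with min(X, Y) ≥ 2 gives 27/16.
E[X | min(X, Y) ≥ 2] = (27/16) / (9/16) = 3.

3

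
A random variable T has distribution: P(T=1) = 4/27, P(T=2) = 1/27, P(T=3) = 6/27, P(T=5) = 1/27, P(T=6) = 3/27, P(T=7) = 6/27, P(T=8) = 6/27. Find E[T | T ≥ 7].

P(T ≥ 7) = 4/9.
Σ over the event: 7·2/9 + 8·2/9 = 10/3.
E[T | T ≥ 7] = (10/3) / (4/9) = 15/2.

15/2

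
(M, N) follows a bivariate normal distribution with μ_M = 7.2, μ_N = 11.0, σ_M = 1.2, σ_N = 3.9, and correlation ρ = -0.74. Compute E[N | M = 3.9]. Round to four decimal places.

E[N | M=x] = μ_N + ρ(σ_N/σ_M)(x − μ_M) for jointly normal variables.
E[N | M=3.9] = 11.0 + (-0.74)·(3.9/1.2)·(3.9 − (7.2)) = 11.0 + (-2.405)·(-3.3) = 18.9365.

18.9365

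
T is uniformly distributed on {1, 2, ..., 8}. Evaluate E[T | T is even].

5

Given T is even, T is equally likely to be any of {2, 4, 6, 8}.
E[T | T is even] = (2 + 4 + 6 + 8) / 4 = 5.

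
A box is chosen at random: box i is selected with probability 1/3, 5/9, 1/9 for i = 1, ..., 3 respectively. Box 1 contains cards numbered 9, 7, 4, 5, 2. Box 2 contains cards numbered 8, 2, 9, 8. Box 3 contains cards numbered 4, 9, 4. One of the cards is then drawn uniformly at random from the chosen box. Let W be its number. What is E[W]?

3337/540

E[W | box 1] = (9+7+4+5+2)/5 = 27/5.
E[W | box 2] = (8+2+9+8)/4 = 27/4.
E[W | box 3] = (4+9+4)/3 = 17/3.
By the law of total expectation,
E[W] = (1/3)·(27/5) + (5/9)·(27/4) + (1/9)·(17/3) = 3337/540.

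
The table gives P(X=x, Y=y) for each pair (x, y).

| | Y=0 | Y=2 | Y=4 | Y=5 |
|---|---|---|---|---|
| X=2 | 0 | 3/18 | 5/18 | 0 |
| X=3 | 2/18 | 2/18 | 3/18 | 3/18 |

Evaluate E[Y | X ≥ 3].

31/10

P(X ≥ 3) = 5/9.
Σ Y·P over the event = 0·(2/18) + 2·(2/18) + 4·(3/18) + 5·(3/18) = 31/18.
E[Y | X ≥ 3] = (31/18) / (5/9) = 31/10.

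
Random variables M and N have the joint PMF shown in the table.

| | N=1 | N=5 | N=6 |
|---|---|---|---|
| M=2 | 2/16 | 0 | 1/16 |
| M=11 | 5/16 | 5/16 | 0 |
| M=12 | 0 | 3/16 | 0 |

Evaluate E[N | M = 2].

P(M = 2) = 3/16.
Σ N·P over the event = 1·(2/16) + 6·(1/16) = 1/2.
E[N | M = 2] = (1/2) / (3/16) = 8/3.

8/3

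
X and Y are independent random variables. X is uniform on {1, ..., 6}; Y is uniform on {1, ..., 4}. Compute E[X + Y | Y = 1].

9/2

Outcomes with Y = 1: (1,1), (2,1), (3,1), (4,1), (5,1), (6,1), each with probability 1/24.
E[X + Y | Y = 1] = (2 + 3 + 4 + 5 + 6 + 7) / 6 = 9/2.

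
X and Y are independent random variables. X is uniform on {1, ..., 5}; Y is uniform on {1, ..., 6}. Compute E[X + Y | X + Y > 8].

Outcomes with X + Y > 8: (3,6), (4,5), (4,6), (5,4), (5,5), (5,6), each with probability 1/30.
E[X + Y | X + Y > 8] = (9 + 9 + 10 + 9 + 10 + 11) / 6 = 29/3.

29/3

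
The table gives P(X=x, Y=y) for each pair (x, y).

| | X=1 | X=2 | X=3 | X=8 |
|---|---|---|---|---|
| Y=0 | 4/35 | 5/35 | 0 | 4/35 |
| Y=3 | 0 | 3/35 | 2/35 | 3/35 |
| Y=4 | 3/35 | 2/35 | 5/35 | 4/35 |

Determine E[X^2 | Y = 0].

P(Y = 0) = 13/35.
Σ X^2·P over the event = 1·(4/35) + 4·(5/35) + 64·(4/35) = 8.
E[X^2 | Y = 0] = (8) / (13/35) = 280/13.

280/13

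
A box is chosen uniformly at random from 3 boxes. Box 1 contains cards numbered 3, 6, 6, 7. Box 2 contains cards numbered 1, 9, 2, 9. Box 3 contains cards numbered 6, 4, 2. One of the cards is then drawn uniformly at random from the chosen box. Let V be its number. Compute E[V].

E[V | box 1] = (3+6+6+7)/4 = 11/2.
E[V | box 2] = (1+9+2+9)/4 = 21/4.
E[V | box 3] = (6+4+2)/3 = 4.
E[V] = (1/3)·(11/2) + (1/3)·(21/4) + (1/3)·(4) = 59/12.

59/12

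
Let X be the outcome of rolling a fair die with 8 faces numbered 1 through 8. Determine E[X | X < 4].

Given X < 4, X is equally likely to be any of {1, 2, 3}.
E[X | X < 4] = (1 + 2 + 3) / 3 = 2.

2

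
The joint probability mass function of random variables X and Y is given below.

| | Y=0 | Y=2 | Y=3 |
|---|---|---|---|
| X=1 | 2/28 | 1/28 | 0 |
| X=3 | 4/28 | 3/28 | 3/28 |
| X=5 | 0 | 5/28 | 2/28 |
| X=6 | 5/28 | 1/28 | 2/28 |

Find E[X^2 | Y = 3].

149/7

P(Y = 3) = 1/4.
Σ X^2·P over the event = 9·(3/28) + 25·(2/28) + 36·(2/28) = 149/28.
E[X^2 | Y = 3] = (149/28) / (1/4) = 149/7.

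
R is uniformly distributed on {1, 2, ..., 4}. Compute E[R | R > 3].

Given R > 3, R is equally likely to be any of {4}.
E[R | R > 3] = (4) / 1 = 4.

4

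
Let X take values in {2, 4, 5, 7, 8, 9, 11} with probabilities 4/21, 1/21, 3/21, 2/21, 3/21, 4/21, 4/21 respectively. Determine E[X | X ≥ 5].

133/16

P(X ≥ 5) = 16/21.
Σ over the event: 5·1/7 + 7·2/21 + 8·1/7 + 9·4/21 + 11·4/21 = 19/3.
E[X | X ≥ 5] = (19/3) / (16/21) = 133/16.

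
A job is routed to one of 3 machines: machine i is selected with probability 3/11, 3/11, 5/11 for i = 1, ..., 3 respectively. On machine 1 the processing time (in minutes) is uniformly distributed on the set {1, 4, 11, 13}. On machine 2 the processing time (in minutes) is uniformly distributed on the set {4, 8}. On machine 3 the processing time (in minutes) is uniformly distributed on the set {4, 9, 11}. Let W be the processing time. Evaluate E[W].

E[W | machine 1] = (1+4+11+13)/4 = 29/4.
E[W | machine 2] = (4+8)/2 = 6.
E[W | machine 3] = (4+9+11)/3 = 8.
By the law of total expectation,
E[W] = (3/11)·(29/4) + (3/11)·(6) + (5/11)·(8) = 29/4.

29/4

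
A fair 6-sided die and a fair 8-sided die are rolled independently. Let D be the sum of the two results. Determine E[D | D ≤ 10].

132/19

P(D ≤ 10) = 19/24.
E[D | D ≤ 10] = (11/2) / (19/24) = 132/19.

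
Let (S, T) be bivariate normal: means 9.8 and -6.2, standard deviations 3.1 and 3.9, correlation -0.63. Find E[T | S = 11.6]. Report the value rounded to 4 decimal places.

E[T | S=x] = μ_T + ρ(σ_T/σ_S)(x − μ_S) for jointly normal variables.
E[T | S=11.6] = -6.2 + (-0.63)·(3.9/3.1)·(11.6 − (9.8)) = -6.2 + (-0.79258)·(1.8) = -7.6266.

-7.6266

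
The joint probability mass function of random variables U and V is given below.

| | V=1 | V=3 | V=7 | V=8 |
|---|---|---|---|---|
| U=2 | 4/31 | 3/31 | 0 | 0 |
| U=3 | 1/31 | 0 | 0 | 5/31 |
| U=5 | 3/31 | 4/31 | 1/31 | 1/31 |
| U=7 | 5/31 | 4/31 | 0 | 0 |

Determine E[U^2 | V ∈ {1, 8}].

P(V ∈ {1, 8}) = 19/31.
Summing U^2·P(U=x,V=y) over the conditioning event gives 415/31.
E[U^2 | V ∈ {1, 8}] = (415/31) / (19/31) = 415/19.

415/19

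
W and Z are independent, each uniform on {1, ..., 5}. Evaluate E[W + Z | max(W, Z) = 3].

24/5

Outcomes with max(W, Z) = 3: (1,3), (2,3), (3,1), (3,2), (3,3), each with probability 1/25.
E[W + Z | max(W, Z) = 3] = (4 + 5 + 4 + 5 + 6) / 5 = 24/5.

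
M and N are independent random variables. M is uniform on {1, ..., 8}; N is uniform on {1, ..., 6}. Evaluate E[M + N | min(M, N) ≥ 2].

P(min(M, N) ≥ 2) = 35/48.
Summing (M+N)·P(x,y) over outcomes with min(M, N) ≥ 2 gives 105/16.
E[M + N | min(M, N) ≥ 2] = (105/16) / (35/48) = 9.

9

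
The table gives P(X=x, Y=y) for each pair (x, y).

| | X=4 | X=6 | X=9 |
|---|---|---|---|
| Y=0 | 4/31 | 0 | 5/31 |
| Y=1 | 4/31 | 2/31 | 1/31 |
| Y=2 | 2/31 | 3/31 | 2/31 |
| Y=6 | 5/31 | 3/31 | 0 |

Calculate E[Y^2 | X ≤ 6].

P(X ≤ 6) = 23/31.
Σ Y^2·P over the event = 0·(4/31) + 1·(4/31) + 4·(2/31) + 36·(5/31) + 1·(2/31) + 4·(3/31) + 36·(3/31) = 314/31.
E[Y^2 | X ≤ 6] = (314/31) / (23/31) = 314/23.

314/23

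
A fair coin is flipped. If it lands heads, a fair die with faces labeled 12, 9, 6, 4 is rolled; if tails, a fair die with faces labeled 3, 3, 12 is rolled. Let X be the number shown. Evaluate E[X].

E[X | heads] = (12+9+6+4)/4 = 31/4.
E[X | tails] = (3+3+12)/3 = 6.
E[X] = (1/2)·(31/4) + (1/2)·(6) = 55/8.

55/8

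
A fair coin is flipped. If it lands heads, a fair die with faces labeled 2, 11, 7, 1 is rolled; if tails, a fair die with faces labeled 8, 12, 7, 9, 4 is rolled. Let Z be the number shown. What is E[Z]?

53/8

E[Z | heads] = (2+11+7+1)/4 = 21/4.
E[Z | tails] = (8+12+7+9+4)/5 = 8.
E[Z] = (1/2)·(21/4) + (1/2)·(8) = 53/8.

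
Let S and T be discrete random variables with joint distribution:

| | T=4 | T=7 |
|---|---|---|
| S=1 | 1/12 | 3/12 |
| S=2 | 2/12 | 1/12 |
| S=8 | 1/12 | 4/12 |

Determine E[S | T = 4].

P(T = 4) = 1/3.
Σ S·P over the event = 1·(1/12) + 2·(2/12) + 8·(1/12) = 13/12.
E[S | T = 4] = (13/12) / (1/3) = 13/4.

13/4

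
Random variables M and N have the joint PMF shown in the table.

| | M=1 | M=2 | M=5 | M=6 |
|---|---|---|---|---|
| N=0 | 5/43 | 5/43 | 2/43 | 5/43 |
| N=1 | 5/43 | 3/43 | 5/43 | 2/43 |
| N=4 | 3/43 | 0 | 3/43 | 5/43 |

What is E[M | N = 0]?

P(N = 0) = 17/43.
Σ M·P over the event = 1·(5/43) + 2·(5/43) + 5·(2/43) + 6·(5/43) = 55/43.
E[M | N = 0] = (55/43) / (17/43) = 55/17.

55/17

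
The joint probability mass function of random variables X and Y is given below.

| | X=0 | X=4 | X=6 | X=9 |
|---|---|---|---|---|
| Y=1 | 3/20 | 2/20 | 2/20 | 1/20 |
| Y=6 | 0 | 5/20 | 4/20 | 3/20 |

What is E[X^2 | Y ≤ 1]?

185/8

P(Y ≤ 1) = 2/5.
Σ X^2·P over the event = 0·(3/20) + 16·(2/20) + 36·(2/20) + 81·(1/20) = 37/4.
E[X^2 | Y ≤ 1] = (37/4) / (2/5) = 185/8.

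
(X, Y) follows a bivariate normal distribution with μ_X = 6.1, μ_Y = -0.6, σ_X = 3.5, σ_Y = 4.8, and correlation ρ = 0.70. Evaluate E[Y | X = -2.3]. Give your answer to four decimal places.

The regression of Y on X has slope ρ·σ_Y/σ_X and passes through (μ_X, μ_Y).
E[Y | X=-2.3] = -0.6 + (0.70)·(4.8/3.5)·(-2.3 − (6.1)) = -0.6 + (0.96)·(-8.4) = -8.6640.

-8.6640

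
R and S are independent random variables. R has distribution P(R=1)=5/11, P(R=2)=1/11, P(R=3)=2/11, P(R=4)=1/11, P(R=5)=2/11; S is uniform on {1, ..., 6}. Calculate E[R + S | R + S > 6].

P(R + S > 6) = 9/22.
Summing (R+S)·P(x,y) over outcomes with R + S > 6 gives 37/11.
E[R + S | R + S > 6] = (37/11) / (9/22) = 74/9.

74/9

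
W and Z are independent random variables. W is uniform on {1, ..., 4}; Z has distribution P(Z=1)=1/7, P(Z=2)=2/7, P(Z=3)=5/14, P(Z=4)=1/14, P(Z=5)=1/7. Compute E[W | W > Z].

66/19

P(W > Z) = 19/56.
Summing W·P(x,y) over outcomes with W > Z gives 33/28.
E[W | W > Z] = (33/28) / (19/56) = 66/19.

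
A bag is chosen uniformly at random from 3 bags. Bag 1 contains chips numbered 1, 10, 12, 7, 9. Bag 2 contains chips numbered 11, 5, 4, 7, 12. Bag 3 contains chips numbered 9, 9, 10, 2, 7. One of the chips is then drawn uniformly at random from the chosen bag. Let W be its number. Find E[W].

23/3

E[W | bag 1] = (1+10+12+7+9)/5 = 39/5.
E[W | bag 2] = (11+5+4+7+12)/5 = 39/5.
E[W | bag 3] = (9+9+10+2+7)/5 = 37/5.
By the law of total expectation,
E[W] = (1/3)·(39/5) + (1/3)·(39/5) + (1/3)·(37/5) = 23/3.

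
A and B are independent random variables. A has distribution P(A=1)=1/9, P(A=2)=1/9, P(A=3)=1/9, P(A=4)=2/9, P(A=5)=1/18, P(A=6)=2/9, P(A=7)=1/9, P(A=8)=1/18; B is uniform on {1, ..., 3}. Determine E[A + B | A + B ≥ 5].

P(A + B ≥ 5) = 7/9.
Summing (A+B)·P(x,y) over outcomes with A + B ≥ 5 gives 305/54.
E[A + B | A + B ≥ 5] = (305/54) / (7/9) = 305/42.

305/42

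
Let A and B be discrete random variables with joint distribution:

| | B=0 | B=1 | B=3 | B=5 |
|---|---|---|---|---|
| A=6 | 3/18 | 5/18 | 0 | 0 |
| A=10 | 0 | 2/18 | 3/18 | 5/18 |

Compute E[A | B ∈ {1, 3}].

8

P(B ∈ {1, 3}) = 5/9.
Σ A·P over the event = 6·(5/18) + 10·(2/18) + 10·(3/18) = 40/9.
E[A | B ∈ {1, 3}] = (40/9) / (5/9) = 8.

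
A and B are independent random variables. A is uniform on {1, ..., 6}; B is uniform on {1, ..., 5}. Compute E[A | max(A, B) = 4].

Outcomes with max(A, B) = 4: (1,4), (2,4), (3,4), (4,1), (4,2), (4,3), (4,4), each with probability 1/30.
E[A | max(A, B) = 4] = (1 + 2 + 3 + 4 + 4 + 4 + 4) / 7 = 22/7.

22/7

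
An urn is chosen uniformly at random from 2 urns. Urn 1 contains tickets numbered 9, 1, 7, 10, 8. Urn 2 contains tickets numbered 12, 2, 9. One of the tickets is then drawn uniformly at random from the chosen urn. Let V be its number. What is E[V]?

22/3

E[V | urn 1] = (9+1+7+10+8)/5 = 7.
E[V | urn 2] = (12+2+9)/3 = 23/3.
By the law of total expectation,
E[V] = (1/2)·(7) + (1/2)·(23/3) = 22/3.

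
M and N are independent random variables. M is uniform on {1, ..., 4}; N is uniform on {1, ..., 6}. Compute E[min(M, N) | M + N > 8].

Outcomes with M + N > 8: (3,6), (4,5), (4,6), each with probability 1/24.
E[min(M, N) | M + N > 8] = (3 + 4 + 4) / 3 = 11/3.

11/3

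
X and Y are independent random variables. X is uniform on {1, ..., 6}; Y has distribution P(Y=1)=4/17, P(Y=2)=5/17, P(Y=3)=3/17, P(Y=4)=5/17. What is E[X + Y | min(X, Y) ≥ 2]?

P(min(X, Y) ≥ 2) = 65/102.
Summing (X+Y)·P(x,y) over outcomes with min(X, Y) ≥ 2 gives 455/102.
E[X + Y | min(X, Y) ≥ 2] = (455/102) / (65/102) = 7.

7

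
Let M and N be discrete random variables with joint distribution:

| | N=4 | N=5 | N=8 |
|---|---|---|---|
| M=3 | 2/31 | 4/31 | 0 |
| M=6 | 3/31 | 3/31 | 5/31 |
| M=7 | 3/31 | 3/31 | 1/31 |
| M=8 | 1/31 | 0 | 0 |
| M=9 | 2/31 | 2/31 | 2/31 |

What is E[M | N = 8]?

55/8

P(N = 8) = 8/31.
Σ M·P over the event = 6·(5/31) + 7·(1/31) + 9·(2/31) = 55/31.
E[M | N = 8] = (55/31) / (8/31) = 55/8.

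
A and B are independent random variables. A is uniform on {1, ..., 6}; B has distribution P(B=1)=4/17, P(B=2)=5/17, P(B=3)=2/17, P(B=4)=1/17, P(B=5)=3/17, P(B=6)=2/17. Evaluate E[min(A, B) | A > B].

P(A > B) = 1/2.
Summing min(A,B)·P(x,y) over outcomes with A > B gives 101/102.
E[min(A, B) | A > B] = (101/102) / (1/2) = 101/51.

101/51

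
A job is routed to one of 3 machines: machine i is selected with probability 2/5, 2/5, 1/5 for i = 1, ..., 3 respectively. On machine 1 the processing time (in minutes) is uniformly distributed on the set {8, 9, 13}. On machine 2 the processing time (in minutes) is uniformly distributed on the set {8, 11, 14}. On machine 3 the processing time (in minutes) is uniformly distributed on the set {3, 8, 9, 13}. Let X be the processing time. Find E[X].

E[X | machine 1] = (8+9+13)/3 = 10.
E[X | machine 2] = (8+11+14)/3 = 11.
E[X | machine 3] = (3+8+9+13)/4 = 33/4.
E[X] = (2/5)·(10) + (2/5)·(11) + (1/5)·(33/4) = 201/20.

201/20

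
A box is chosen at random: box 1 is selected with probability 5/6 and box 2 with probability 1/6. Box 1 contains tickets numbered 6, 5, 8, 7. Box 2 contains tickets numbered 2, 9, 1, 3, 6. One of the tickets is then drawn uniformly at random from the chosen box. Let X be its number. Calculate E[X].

367/60

E[X | box 1] = (6+5+8+7)/4 = 13/2.
E[X | box 2] = (2+9+1+3+6)/5 = 21/5.
E[X] = (5/6)·(13/2) + (1/6)·(21/5) = 367/60.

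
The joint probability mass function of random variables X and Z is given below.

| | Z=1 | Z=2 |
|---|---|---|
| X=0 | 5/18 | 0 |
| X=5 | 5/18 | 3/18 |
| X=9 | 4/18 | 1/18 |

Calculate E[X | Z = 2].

P(Z = 2) = 2/9.
Σ X·P over the event = 5·(3/18) + 9·(1/18) = 4/3.
E[X | Z = 2] = (4/3) / (2/9) = 6.

6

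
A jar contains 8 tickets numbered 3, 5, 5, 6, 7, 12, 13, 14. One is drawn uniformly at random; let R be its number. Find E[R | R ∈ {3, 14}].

P(R ∈ {3, 14}) = 1/4.
Σ over the event: 3·1/8 + 14·1/8 = 17/8.
E[R | R ∈ {3, 14}] = (17/8) / (1/4) = 17/2.

17/2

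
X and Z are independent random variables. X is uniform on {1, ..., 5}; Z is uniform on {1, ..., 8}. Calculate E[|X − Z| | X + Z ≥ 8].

61/20

P(X + Z ≥ 8) = 1/2.
Summing |X−Z|·P(x,y) over outcomes with X + Z ≥ 8 gives 61/40.
E[|X − Z| | X + Z ≥ 8] = (61/40) / (1/2) = 61/20.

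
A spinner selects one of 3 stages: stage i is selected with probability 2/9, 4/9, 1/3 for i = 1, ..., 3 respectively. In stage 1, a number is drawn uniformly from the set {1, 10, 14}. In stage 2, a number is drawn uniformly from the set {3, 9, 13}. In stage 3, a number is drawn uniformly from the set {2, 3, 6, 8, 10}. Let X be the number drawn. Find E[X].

337/45

E[X | stage 1] = (1+10+14)/3 = 25/3.
E[X | stage 2] = (3+9+13)/3 = 25/3.
E[X | stage 3] = (2+3+6+8+10)/5 = 29/5.
E[X] = (2/9)·(25/3) + (4/9)·(25/3) + (1/3)·(29/5) = 337/45.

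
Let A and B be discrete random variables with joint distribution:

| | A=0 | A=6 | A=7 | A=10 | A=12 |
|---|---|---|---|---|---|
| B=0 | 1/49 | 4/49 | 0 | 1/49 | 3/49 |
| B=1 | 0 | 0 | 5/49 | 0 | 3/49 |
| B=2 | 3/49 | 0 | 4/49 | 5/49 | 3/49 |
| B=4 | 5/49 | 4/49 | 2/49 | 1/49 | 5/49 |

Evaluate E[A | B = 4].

108/17

P(B = 4) = 17/49.
Σ A·P over the event = 0·(5/49) + 6·(4/49) + 7·(2/49) + 10·(1/49) + 12·(5/49) = 108/49.
E[A | B = 4] = (108/49) / (17/49) = 108/17.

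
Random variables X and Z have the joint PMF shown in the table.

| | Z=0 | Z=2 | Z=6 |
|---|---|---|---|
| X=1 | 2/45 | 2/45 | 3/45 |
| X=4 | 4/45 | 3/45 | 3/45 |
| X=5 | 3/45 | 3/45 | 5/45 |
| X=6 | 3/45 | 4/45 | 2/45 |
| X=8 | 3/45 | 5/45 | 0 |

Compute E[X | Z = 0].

P(Z = 0) = 1/3.
Σ X·P over the event = 1·(2/45) + 4·(4/45) + 5·(3/45) + 6·(3/45) + 8·(3/45) = 5/3.
E[X | Z = 0] = (5/3) / (1/3) = 5.

5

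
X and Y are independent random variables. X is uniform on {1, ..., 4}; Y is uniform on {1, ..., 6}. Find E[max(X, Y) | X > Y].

10/3

Outcomes with X > Y: (2,1), (3,1), (3,2), (4,1), (4,2), (4,3), each with probability 1/24.
E[max(X, Y) | X > Y] = (2 + 3 + 3 + 4 + 4 + 4) / 6 = 10/3.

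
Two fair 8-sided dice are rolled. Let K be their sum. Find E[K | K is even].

P(K is even) = 1/2.
Σ over the event: 2·1/64 + 4·3/64 + 6·5/64 + 8·7/64 + 10·7/64 + 12·5/64 + 14·3/64 + 16·1/64 = 9/2.
E[K | K is even] = (9/2) / (1/2) = 9.

9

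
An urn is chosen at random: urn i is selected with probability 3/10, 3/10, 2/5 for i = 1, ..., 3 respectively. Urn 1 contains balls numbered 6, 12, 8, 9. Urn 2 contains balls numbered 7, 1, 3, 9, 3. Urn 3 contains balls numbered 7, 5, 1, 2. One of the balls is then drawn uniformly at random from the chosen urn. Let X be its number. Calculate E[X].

E[X | urn 1] = (6+12+8+9)/4 = 35/4.
E[X | urn 2] = (7+1+3+9+3)/5 = 23/5.
E[X | urn 3] = (7+5+1+2)/4 = 15/4.
By the law of total expectation,
E[X] = (3/10)·(35/4) + (3/10)·(23/5) + (2/5)·(15/4) = 1101/200.

1101/200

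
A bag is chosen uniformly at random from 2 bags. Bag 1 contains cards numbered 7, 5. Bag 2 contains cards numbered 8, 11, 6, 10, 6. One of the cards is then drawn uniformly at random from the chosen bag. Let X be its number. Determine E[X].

E[X | bag 1] = (7+5)/2 = 6.
E[X | bag 2] = (8+11+6+10+6)/5 = 41/5.
By the law of total expectation,
E[X] = (1/2)·(6) + (1/2)·(41/5) = 71/10.

71/10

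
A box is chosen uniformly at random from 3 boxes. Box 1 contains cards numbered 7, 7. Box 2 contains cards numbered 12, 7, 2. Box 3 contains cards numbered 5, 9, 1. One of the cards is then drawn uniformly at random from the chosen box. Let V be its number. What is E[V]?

E[V | box 1] = (7+7)/2 = 7.
E[V | box 2] = (12+7+2)/3 = 7.
E[V | box 3] = (5+9+1)/3 = 5.
E[V] = (1/3)·(7) + (1/3)·(7) + (1/3)·(5) = 19/3.

19/3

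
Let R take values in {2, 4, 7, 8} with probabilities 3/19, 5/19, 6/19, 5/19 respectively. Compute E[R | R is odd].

7

P(R is odd) = 6/19.
Σ over the event: 7·6/19 = 42/19.
E[R | R is odd] = (42/19) / (6/19) = 7.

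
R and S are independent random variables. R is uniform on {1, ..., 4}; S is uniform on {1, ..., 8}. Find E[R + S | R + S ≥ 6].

92/11

P(R + S ≥ 6) = 11/16.
Summing (R+S)·P(x,y) over outcomes with R + S ≥ 6 gives 23/4.
E[R + S | R + S ≥ 6] = (23/4) / (11/16) = 92/11.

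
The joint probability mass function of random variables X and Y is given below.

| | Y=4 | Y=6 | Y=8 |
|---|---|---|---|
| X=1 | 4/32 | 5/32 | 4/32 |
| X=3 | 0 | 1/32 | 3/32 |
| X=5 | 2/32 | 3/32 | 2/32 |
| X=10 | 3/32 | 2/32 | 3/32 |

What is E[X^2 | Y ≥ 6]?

670/23

P(Y ≥ 6) = 23/32.
Σ X^2·P over the event = 1·(5/32) + 1·(4/32) + 9·(1/32) + 9·(3/32) + 25·(3/32) + 25·(2/32) + 100·(2/32) + 100·(3/32) = 335/16.
E[X^2 | Y ≥ 6] = (335/16) / (23/32) = 670/23.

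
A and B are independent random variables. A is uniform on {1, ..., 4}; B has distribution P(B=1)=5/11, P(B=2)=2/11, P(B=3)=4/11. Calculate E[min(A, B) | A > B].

35/23

P(A > B) = 23/44.
Summing min(A,B)·P(x,y) over outcomes with A > B gives 35/44.
E[min(A, B) | A > B] = (35/44) / (23/44) = 35/23.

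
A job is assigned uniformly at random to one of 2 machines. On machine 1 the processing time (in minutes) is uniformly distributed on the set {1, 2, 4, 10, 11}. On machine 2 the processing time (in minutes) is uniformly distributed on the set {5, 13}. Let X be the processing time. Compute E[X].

E[X | machine 1] = (1+2+4+10+11)/5 = 28/5.
E[X | machine 2] = (5+13)/2 = 9.
By the law of total expectation,
E[X] = (1/2)·(28/5) + (1/2)·(9) = 73/10.

73/10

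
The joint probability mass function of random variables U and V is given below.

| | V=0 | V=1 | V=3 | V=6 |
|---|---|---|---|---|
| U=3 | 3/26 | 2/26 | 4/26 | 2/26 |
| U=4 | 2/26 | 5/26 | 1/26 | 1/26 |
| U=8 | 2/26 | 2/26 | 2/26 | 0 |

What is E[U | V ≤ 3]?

P(V ≤ 3) = 23/26.
Summing U·P(U=x,V=y) over the conditioning event gives 107/26.
E[U | V ≤ 3] = (107/26) / (23/26) = 107/23.

107/23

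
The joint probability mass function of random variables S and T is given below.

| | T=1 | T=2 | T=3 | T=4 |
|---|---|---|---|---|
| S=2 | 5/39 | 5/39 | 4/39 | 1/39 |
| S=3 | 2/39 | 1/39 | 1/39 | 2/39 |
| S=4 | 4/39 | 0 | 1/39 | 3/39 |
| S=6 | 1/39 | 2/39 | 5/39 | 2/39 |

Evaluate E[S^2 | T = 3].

P(T = 3) = 11/39.
Σ S^2·P over the event = 4·(4/39) + 9·(1/39) + 16·(1/39) + 36·(5/39) = 17/3.
E[S^2 | T = 3] = (17/3) / (11/39) = 221/11.

221/11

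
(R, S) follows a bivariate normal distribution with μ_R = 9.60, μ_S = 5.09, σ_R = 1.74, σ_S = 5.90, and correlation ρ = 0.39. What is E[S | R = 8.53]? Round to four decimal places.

E[S | R=x] = μ_S + ρ(σ_S/σ_R)(x − μ_R) for jointly normal variables.
E[S | R=8.53] = 5.09 + (0.39)·(5.90/1.74)·(8.53 − (9.60)) = 5.09 + (1.3224)·(-1.07) = 3.6750.

3.6750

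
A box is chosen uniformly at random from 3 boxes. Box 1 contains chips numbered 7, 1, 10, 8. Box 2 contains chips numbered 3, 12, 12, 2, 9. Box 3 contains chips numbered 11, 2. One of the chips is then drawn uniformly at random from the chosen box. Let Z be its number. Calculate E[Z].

E[Z | box 1] = (7+1+10+8)/4 = 13/2.
E[Z | box 2] = (3+12+12+2+9)/5 = 38/5.
E[Z | box 3] = (11+2)/2 = 13/2.
E[Z] = (1/3)·(13/2) + (1/3)·(38/5) + (1/3)·(13/2) = 103/15.

103/15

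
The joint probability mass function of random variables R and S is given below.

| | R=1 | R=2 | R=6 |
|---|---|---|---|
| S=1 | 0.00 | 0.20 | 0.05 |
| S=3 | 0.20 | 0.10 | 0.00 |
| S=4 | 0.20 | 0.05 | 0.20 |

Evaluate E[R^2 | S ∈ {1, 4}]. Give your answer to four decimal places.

P(S ∈ {1, 4}) = 0.70.
Σ R^2·P over the event = 1·(0.20) + 4·(0.20) + 4·(0.05) + 36·(0.05) + 36·(0.20) = 10.20.
E[R^2 | S ∈ {1, 4}] = (10.20) / (0.70) = 14.5714.

14.5714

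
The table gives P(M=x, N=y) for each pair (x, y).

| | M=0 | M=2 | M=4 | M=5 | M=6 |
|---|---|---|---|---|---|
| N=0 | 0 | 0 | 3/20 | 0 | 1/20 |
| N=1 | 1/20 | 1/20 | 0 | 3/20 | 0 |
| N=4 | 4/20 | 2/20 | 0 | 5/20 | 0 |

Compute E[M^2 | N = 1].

79/5

P(N = 1) = 1/4.
Σ M^2·P over the event = 0·(1/20) + 4·(1/20) + 25·(3/20) = 79/20.
E[M^2 | N = 1] = (79/20) / (1/4) = 79/5.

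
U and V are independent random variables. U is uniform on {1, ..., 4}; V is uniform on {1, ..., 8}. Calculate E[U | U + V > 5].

30/11

P(U + V > 5) = 11/16.
Summing U·P(x,y) over outcomes with U + V > 5 gives 15/8.
E[U | U + V > 5] = (15/8) / (11/16) = 30/11.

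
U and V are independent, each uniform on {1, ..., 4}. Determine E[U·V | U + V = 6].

25/3

Outcomes with U + V = 6: (2,4), (3,3), (4,2), each with probability 1/16.
E[U·V | U + V = 6] = (8 + 9 + 8) / 3 = 25/3.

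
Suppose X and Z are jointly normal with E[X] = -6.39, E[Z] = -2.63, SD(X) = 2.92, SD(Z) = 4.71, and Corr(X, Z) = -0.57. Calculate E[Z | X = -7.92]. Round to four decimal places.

E[Z | X=x] = μ_Z + ρ(σ_Z/σ_X)(x − μ_X) for jointly normal variables.
E[Z | X=-7.92] = -2.63 + (-0.57)·(4.71/2.92)·(-7.92 − (-6.39)) = -2.63 + (-0.91942)·(-1.53) = -1.2233.

-1.2233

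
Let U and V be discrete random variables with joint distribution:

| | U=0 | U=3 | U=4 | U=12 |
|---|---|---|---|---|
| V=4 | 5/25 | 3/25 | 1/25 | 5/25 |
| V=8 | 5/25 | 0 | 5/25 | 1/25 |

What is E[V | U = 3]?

4

P(U = 3) = 3/25.
Σ V·P over the event = 4·(3/25) = 12/25.
E[V | U = 3] = (12/25) / (3/25) = 4.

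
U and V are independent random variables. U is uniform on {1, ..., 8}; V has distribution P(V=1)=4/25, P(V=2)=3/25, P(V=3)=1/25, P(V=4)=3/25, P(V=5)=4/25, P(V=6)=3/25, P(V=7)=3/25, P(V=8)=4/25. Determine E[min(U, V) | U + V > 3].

211/63

P(U + V > 3) = 189/200.
Summing min(U,V)·P(x,y) over outcomes with U + V > 3 gives 633/200.
E[min(U, V) | U + V > 3] = (633/200) / (189/200) = 211/63.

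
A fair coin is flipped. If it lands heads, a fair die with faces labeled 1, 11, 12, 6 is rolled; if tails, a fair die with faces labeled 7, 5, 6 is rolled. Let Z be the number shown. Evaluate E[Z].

E[Z | heads] = (1+11+12+6)/4 = 15/2.
E[Z | tails] = (7+5+6)/3 = 6.
By the law of total expectation,
E[Z] = (1/2)·(15/2) + (1/2)·(6) = 27/4.

27/4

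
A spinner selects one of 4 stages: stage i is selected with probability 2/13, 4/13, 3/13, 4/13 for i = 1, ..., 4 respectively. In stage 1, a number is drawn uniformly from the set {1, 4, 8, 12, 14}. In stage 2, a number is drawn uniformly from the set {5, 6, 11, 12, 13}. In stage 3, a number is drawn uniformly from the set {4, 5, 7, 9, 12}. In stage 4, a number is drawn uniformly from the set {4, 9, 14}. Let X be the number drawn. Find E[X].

E[X | stage 1] = (1+4+8+12+14)/5 = 39/5.
E[X | stage 2] = (5+6+11+12+13)/5 = 47/5.
E[X | stage 3] = (4+5+7+9+12)/5 = 37/5.
E[X | stage 4] = (4+9+14)/3 = 9.
By the law of total expectation,
E[X] = (2/13)·(39/5) + (4/13)·(47/5) + (3/13)·(37/5) + (4/13)·(9) = 557/65.

557/65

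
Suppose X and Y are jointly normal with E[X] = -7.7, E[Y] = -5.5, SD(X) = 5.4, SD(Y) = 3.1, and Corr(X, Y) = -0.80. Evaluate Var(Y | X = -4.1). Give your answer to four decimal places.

3.4596

Var(Y | X=x) = (1 − ρ²)·σ_Y².
Var(Y | X=-4.1) = (3.1)²·(1 − (-0.80)²) = 9.61·0.36 = 3.4596.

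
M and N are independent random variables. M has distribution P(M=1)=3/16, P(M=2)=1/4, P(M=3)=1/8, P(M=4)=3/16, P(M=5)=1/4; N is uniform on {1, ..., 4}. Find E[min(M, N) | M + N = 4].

13/9

P(M + N = 4) = 9/64.
Summing min(M,N)·P(x,y) over outcomes with M + N = 4 gives 13/64.
E[min(M, N) | M + N = 4] = (13/64) / (9/64) = 13/9.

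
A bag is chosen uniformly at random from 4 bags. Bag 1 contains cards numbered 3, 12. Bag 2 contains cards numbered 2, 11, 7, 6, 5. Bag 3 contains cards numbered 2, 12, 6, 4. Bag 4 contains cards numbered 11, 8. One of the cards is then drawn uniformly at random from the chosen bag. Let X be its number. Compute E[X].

73/10

E[X | bag 1] = (3+12)/2 = 15/2.
E[X | bag 2] = (2+11+7+6+5)/5 = 31/5.
E[X | bag 3] = (2+12+6+4)/4 = 6.
E[X | bag 4] = (11+8)/2 = 19/2.
E[X] = (1/4)·(15/2) + (1/4)·(31/5) + (1/4)·(6) + (1/4)·(19/2) = 73/10.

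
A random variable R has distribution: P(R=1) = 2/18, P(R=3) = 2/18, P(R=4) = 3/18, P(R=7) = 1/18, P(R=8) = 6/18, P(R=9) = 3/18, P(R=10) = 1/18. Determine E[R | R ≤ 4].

P(R ≤ 4) = 7/18.
Σ over the event: 1·1/9 + 3·1/9 + 4·1/6 = 10/9.
E[R | R ≤ 4] = (10/9) / (7/18) = 20/7.

20/7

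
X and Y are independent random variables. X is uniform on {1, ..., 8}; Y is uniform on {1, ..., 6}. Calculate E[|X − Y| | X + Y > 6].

P(X + Y > 6) = 11/16.
Summing |X−Y|·P(x,y) over outcomes with X + Y > 6 gives 23/12.
E[|X − Y| | X + Y > 6] = (23/12) / (11/16) = 92/33.

92/33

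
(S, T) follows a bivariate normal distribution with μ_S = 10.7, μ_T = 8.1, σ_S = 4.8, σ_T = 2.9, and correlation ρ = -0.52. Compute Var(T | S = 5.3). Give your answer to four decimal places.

For a bivariate normal, Var(T | S=x) = σ_T²(1 − ρ²).
Var(T | S=5.3) = (2.9)²·(1 − (-0.52)²) = 8.41·0.7296 = 6.1359.

6.1359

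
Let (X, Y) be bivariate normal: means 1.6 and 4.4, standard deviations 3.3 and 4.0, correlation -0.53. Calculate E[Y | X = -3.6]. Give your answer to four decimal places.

7.7406

E[Y | X=x] = μ_Y + ρ(σ_Y/σ_X)(x − μ_X) for jointly normal variables.
E[Y | X=-3.6] = 4.4 + (-0.53)·(4.0/3.3)·(-3.6 − (1.6)) = 4.4 + (-0.64242)·(-5.2) = 7.7406.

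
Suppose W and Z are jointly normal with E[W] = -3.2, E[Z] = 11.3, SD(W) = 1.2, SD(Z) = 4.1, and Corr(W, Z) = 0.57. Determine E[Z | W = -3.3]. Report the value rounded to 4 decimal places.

11.1053

For a bivariate normal, E[Z | W=x] = μ_Z + ρ·(σ_Z/σ_W)·(x − μ_W).
E[Z | W=-3.3] = 11.3 + (0.57)·(4.1/1.2)·(-3.3 − (-3.2)) = 11.3 + (1.9475)·(-0.1) = 11.1053.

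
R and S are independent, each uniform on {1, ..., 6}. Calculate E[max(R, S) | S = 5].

31/6

Outcomes with S = 5: (1,5), (2,5), (3,5), (4,5), (5,5), (6,5), each with probability 1/36.
E[max(R, S) | S = 5] = (5 + 5 + 5 + 5 + 5 + 6) / 6 = 31/6.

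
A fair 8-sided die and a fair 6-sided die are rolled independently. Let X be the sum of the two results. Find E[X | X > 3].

P(X > 3) = 15/16.
E[X | X > 3] = (47/6) / (15/16) = 376/45.

376/45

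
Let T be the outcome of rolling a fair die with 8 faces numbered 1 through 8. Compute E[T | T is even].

5

Given T is even, T is equally likely to be any of {2, 4, 6, 8}.
E[T | T is even] = (2 + 4 + 6 + 8) / 4 = 5.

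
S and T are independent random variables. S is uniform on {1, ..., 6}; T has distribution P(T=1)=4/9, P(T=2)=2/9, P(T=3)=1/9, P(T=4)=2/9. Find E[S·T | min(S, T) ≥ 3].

33/2

P(min(S, T) ≥ 3) = 2/9.
Summing ST·P(x,y) over outcomes with min(S, T) ≥ 3 gives 11/3.
E[S·T | min(S, T) ≥ 3] = (11/3) / (2/9) = 33/2.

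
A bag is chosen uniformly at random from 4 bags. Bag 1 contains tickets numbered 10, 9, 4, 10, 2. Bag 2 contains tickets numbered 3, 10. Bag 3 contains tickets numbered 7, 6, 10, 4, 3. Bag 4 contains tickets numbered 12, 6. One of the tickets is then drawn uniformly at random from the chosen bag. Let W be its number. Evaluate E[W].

57/8

E[W | bag 1] = (10+9+4+10+2)/5 = 7.
E[W | bag 2] = (3+10)/2 = 13/2.
E[W | bag 3] = (7+6+10+4+3)/5 = 6.
E[W | bag 4] = (12+6)/2 = 9.
By the law of total expectation,
E[W] = (1/4)·(7) + (1/4)·(13/2) + (1/4)·(6) + (1/4)·(9) = 57/8.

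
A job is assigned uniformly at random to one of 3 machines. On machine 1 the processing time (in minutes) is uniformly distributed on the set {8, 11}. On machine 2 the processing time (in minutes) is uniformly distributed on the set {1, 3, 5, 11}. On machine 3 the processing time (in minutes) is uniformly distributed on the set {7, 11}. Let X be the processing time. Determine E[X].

47/6

E[X | machine 1] = (8+11)/2 = 19/2.
E[X | machine 2] = (1+3+5+11)/4 = 5.
E[X | machine 3] = (7+11)/2 = 9.
E[X] = (1/3)·(19/2) + (1/3)·(5) + (1/3)·(9) = 47/6.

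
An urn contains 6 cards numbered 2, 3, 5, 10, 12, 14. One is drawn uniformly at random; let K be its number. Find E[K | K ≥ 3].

44/5

P(K ≥ 3) = 5/6.
Σ over the event: 3·1/6 + 5·1/6 + 10·1/6 + 12·1/6 + 14·1/6 = 22/3.
E[K | K ≥ 3] = (22/3) / (5/6) = 44/5.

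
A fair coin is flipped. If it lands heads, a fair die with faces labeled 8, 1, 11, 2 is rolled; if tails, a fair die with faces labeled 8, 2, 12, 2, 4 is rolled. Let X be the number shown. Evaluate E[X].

E[X | heads] = (8+1+11+2)/4 = 11/2.
E[X | tails] = (8+2+12+2+4)/5 = 28/5.
E[X] = (1/2)·(11/2) + (1/2)·(28/5) = 111/20.

111/20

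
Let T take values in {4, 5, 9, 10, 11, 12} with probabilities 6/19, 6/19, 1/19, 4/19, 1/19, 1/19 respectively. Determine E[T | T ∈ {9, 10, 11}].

P(T ∈ {9, 10, 11}) = 6/19.
Σ over the event: 9·1/19 + 10·4/19 + 11·1/19 = 60/19.
E[T | T ∈ {9, 10, 11}] = (60/19) / (6/19) = 10.

10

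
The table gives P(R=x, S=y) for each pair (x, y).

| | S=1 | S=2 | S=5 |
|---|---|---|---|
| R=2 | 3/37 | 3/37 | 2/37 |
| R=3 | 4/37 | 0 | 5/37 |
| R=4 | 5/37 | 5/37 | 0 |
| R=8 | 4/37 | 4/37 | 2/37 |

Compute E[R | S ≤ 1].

35/8

P(S ≤ 1) = 16/37.
Summing R·P(R=x,S=y) over the conditioning event gives 70/37.
E[R | S ≤ 1] = (70/37) / (16/37) = 35/8.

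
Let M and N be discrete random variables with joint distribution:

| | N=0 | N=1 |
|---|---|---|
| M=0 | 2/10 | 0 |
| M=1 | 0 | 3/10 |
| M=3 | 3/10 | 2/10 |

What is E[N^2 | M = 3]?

P(M = 3) = 1/2.
Σ N^2·P over the event = 0·(3/10) + 1·(2/10) = 1/5.
E[N^2 | M = 3] = (1/5) / (1/2) = 2/5.

2/5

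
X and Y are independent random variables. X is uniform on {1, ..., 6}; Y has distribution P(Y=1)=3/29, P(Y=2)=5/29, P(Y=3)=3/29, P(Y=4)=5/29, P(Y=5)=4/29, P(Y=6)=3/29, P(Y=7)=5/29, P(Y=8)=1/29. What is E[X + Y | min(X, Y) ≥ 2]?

P(min(X, Y) ≥ 2) = 65/87.
Summing (X+Y)·P(x,y) over outcomes with min(X, Y) ≥ 2 gives 560/87.
E[X + Y | min(X, Y) ≥ 2] = (560/87) / (65/87) = 112/13.

112/13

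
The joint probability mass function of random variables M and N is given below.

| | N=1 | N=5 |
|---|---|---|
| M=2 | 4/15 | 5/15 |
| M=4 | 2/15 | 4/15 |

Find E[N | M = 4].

P(M = 4) = 2/5.
Σ N·P over the event = 1·(2/15) + 5·(4/15) = 22/15.
E[N | M = 4] = (22/15) / (2/5) = 11/3.

11/3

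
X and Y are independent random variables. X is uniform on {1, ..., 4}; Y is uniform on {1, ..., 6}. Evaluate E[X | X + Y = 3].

3/2

Outcomes with X + Y = 3: (1,2), (2,1), each with probability 1/24.
E[X | X + Y = 3] = (1 + 2) / 2 = 3/2.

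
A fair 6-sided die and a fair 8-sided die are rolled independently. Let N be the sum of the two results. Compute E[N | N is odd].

P(N is odd) = 1/2.
Σ over the event: 3·1/24 + 5·1/12 + 7·1/8 + 9·1/8 + 11·1/12 + 13·1/24 = 4.
E[N | N is odd] = (4) / (1/2) = 8.

8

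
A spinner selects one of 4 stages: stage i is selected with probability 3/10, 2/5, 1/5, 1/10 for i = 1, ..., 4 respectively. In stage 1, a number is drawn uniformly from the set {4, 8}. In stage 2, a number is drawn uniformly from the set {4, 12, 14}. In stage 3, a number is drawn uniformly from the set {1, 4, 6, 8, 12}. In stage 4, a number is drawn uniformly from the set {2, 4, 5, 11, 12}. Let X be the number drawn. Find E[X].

E[X | stage 1] = (4+8)/2 = 6.
E[X | stage 2] = (4+12+14)/3 = 10.
E[X | stage 3] = (1+4+6+8+12)/5 = 31/5.
E[X | stage 4] = (2+4+5+11+12)/5 = 34/5.
By the law of total expectation,
E[X] = (3/10)·(6) + (2/5)·(10) + (1/5)·(31/5) + (1/10)·(34/5) = 193/25.

193/25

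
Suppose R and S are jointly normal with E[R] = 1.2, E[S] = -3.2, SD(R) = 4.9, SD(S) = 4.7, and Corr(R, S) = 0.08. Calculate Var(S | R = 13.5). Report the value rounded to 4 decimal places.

Var(S | R=x) = (1 − ρ²)·σ_S².
Var(S | R=13.5) = (4.7)²·(1 − (0.08)²) = 22.09·0.9936 = 21.9486.

21.9486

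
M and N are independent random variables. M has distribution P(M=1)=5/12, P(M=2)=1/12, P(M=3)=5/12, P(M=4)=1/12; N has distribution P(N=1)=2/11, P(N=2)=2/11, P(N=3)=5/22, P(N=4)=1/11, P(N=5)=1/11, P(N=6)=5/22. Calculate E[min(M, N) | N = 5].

13/6

P(N = 5) = 1/11.
Summing min(M,N)·P(x,y) over outcomes with N = 5 gives 13/66.
E[min(M, N) | N = 5] = (13/66) / (1/11) = 13/6.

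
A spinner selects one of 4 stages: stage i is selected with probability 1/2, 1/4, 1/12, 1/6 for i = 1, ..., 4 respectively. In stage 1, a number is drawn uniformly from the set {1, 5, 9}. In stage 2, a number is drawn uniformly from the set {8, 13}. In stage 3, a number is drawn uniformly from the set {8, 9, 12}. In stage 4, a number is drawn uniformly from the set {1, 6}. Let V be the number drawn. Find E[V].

469/72

E[V | stage 1] = (1+5+9)/3 = 5.
E[V | stage 2] = (8+13)/2 = 21/2.
E[V | stage 3] = (8+9+12)/3 = 29/3.
E[V | stage 4] = (1+6)/2 = 7/2.
E[V] = (1/2)·(5) + (1/4)·(21/2) + (1/12)·(29/3) + (1/6)·(7/2) = 469/72.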